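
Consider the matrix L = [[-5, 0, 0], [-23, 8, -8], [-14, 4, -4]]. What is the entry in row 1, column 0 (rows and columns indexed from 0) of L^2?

43

Characteristic polynomial: t^3 + t^2 - 20t = t(t - 4)(t + 5), so the eigenvalues are -5, 0, 4.
t=4: eigenvector (0, 2, 1).
t=-5: eigenvector (1, 3, 2).
t=0: eigenvector (0, 1, 1).
P = [[0, 1, 0], [2, 3, 1], [1, 2, 1]], D = diag(4, -5, 0), P⁻¹ = [[-1, 1, -1], [1, 0, 0], [-1, -1, 2]].
L² = P·diag(16, 25, 0)·P⁻¹ = [[25, 0, 0], [43, 32, -32], [34, 16, -16]].
The requested entry is 43.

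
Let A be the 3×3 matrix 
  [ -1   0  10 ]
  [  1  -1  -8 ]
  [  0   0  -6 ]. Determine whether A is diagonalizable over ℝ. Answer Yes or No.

Characteristic polynomial: p(r) = r^3 + 8r^2 + 13r + 6 = (r + 1)^2(r + 6).
r = -1 has algebraic multiplicity 2; rank(A + 1I) = 2, so geometric multiplicity = 1.
Geometric multiplicity < algebraic multiplicity, so A is not diagonalizable.

No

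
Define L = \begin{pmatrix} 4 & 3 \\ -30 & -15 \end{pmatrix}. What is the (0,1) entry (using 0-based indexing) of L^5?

Characteristic polynomial: μ^2 + 11μ + 30 = (μ + 5)(μ + 6), so the eigenvalues are -6, -5.
μ=-6: eigenvector (-3, 10).
μ=-5: eigenvector (1, -3).
P = [[-3, 1], [10, -3]], D = diag(-6, -5), P⁻¹ = [[3, 1], [10, 3]].
L⁵ = P·diag(-7776, -3125)·P⁻¹ = [[38734, 13953], [-139530, -49635]].
The requested entry is 13953.

13953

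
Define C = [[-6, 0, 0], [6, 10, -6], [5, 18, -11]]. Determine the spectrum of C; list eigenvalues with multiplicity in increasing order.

Characteristic polynomial: p(λ) = λ^3 + 7λ^2 + 4λ - 12 = (λ - 1)(λ + 2)(λ + 6).
Roots (with multiplicity): -6, -2, 1.

-6, -2, 1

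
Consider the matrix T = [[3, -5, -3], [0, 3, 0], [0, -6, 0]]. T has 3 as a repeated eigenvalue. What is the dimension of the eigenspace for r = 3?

T − 3I = [[0, -5, -3], [0, 0, 0], [0, -6, -3]].
This matrix has rank 2, so its null space has dimension 3 − 2 = 1.

1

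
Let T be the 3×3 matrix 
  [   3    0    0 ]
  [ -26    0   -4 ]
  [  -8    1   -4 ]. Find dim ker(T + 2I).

T + 2I = [[5, 0, 0], [-26, 2, -4], [-8, 1, -2]].
This matrix has rank 2, so its null space has dimension 3 − 2 = 1.

1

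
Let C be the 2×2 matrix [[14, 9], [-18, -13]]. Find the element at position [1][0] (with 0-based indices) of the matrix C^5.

-8298

Characteristic polynomial: r^2 - r - 20 = (r - 5)(r + 4), so the eigenvalues are -4, 5.
r=5: eigenvector (-1, 1).
r=-4: eigenvector (-1, 2).
P = [[-1, -1], [1, 2]], D = diag(5, -4), P⁻¹ = [[-2, -1], [1, 1]].
C⁵ = P·diag(3125, -1024)·P⁻¹ = [[7274, 4149], [-8298, -5173]].
The requested entry is -8298.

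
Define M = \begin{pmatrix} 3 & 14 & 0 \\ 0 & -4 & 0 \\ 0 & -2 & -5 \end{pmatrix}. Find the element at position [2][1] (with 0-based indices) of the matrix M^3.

-122

Characteristic polynomial: μ^3 + 6μ^2 - 7μ - 60 = (μ - 3)(μ + 4)(μ + 5), so the eigenvalues are -5, -4, 3.
μ=3: eigenvector (1, 0, 0).
μ=-4: eigenvector (-2, 1, -2).
μ=-5: eigenvector (0, 0, 1).
P = [[1, -2, 0], [0, 1, 0], [0, -2, 1]], D = diag(3, -4, -5), P⁻¹ = [[1, 2, 0], [0, 1, 0], [0, 2, 1]].
M³ = P·diag(27, -64, -125)·P⁻¹ = [[27, 182, 0], [0, -64, 0], [0, -122, -125]].
The requested entry is -122.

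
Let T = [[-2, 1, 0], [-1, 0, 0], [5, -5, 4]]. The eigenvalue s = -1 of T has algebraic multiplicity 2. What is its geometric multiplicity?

1

T + 1I = [[-1, 1, 0], [-1, 1, 0], [5, -5, 5]].
This matrix has rank 2, so its null space has dimension 3 − 2 = 1.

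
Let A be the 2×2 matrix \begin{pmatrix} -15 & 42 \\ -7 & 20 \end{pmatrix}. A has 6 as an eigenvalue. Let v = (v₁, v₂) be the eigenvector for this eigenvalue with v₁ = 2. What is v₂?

A − 6I = [[-21, 42], [-7, 14]].
Solving (A − 6I)v = 0 gives the eigenspace spanned by (2, 1).
With v₁ = 2, v = (2, 1), so v₂ = 1.

1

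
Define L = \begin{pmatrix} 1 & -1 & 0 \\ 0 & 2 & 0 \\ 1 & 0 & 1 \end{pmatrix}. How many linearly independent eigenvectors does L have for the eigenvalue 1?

L − 1I = [[0, -1, 0], [0, 1, 0], [1, 0, 0]].
This matrix has rank 2, so its null space has dimension 3 − 2 = 1.

1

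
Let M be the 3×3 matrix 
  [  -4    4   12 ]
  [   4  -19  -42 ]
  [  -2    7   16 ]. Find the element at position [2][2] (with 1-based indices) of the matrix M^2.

83

Characteristic polynomial: μ^3 + 7μ^2 + 10μ = μ(μ + 2)(μ + 5), so the eigenvalues are -5, -2, 0.
μ=-2: eigenvector (2, -2, 1).
μ=-5: eigenvector (0, 3, -1).
μ=0: eigenvector (-1, 2, -1).
P = [[2, 0, -1], [-2, 3, 2], [1, -1, -1]], D = diag(-2, -5, 0), P⁻¹ = [[1, -1, -3], [0, 1, 2], [1, -2, -6]].
M² = P·diag(4, 25, 0)·P⁻¹ = [[8, -8, -24], [-8, 83, 174], [4, -29, -62]].
The requested entry is 83.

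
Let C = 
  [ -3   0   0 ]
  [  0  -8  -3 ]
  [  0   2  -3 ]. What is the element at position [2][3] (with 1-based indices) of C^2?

Characteristic polynomial: λ^3 + 14λ^2 + 63λ + 90 = (λ + 3)(λ + 5)(λ + 6), so the eigenvalues are -6, -5, -3.
λ=-6: eigenvector (0, 3, -2).
λ=-3: eigenvector (1, 0, 0).
λ=-5: eigenvector (0, -1, 1).
P = [[0, 1, 0], [3, 0, -1], [-2, 0, 1]], D = diag(-6, -3, -5), P⁻¹ = [[0, 1, 1], [1, 0, 0], [0, 2, 3]].
C² = P·diag(36, 9, 25)·P⁻¹ = [[9, 0, 0], [0, 58, 33], [0, -22, 3]].
The requested entry is 33.

33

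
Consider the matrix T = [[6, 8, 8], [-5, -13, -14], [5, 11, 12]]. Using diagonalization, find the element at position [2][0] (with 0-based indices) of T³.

215

Characteristic polynomial: r^3 - 5r^2 - 8r + 12 = (r - 6)(r - 1)(r + 2), so the eigenvalues are -2, 1, 6.
r=-2: eigenvector (1, -3, 2).
r=1: eigenvector (0, -1, 1).
r=6: eigenvector (1, -1, 1).
P = [[1, 0, 1], [-3, -1, -1], [2, 1, 1]], D = diag(-2, 1, 6), P⁻¹ = [[0, -1, -1], [-1, 1, 2], [1, 1, 1]].
T³ = P·diag(-8, 1, 216)·P⁻¹ = [[216, 224, 224], [-215, -241, -242], [215, 233, 234]].
The requested entry is 215.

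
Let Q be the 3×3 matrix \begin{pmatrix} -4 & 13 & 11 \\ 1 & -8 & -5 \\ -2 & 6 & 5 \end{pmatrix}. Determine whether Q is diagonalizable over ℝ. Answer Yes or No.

Characteristic polynomial: p(λ) = λ^3 + 7λ^2 + 11λ + 5 = (λ + 1)^2(λ + 5).
λ = -1 has algebraic multiplicity 2; rank(Q + 1I) = 2, so geometric multiplicity = 1.
Geometric multiplicity < algebraic multiplicity, so Q is not diagonalizable.

No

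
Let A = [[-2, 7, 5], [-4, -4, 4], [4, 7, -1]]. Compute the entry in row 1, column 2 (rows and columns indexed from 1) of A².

-7

Characteristic polynomial: μ^3 + 7μ^2 - 6μ - 72 = (μ - 3)(μ + 4)(μ + 6), so the eigenvalues are -6, -4, 3.
μ=3: eigenvector (1, 0, 1).
μ=-4: eigenvector (-1, 1, -1).
μ=-6: eigenvector (-1, 2, -2).
P = [[1, -1, -1], [0, 1, 2], [1, -1, -2]], D = diag(3, -4, -6), P⁻¹ = [[0, 1, 1], [-2, 1, 2], [1, 0, -1]].
A² = P·diag(9, 16, 36)·P⁻¹ = [[-4, -7, 13], [40, 16, -40], [-40, -7, 49]].
The requested entry is -7.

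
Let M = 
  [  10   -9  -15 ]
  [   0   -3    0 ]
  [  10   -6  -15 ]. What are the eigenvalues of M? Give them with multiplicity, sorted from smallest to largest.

-5, -3, 0

Characteristic polynomial: p(r) = r^3 + 8r^2 + 15r = r(r + 3)(r + 5).
Roots (with multiplicity): -5, -3, 0.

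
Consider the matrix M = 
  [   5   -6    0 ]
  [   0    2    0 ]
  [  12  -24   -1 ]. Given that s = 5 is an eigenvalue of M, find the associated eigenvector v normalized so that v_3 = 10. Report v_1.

5

M − 5I = [[0, -6, 0], [0, -3, 0], [12, -24, -6]].
Solving (M − 5I)v = 0 gives the eigenspace spanned by (5, 0, 10).
With v_3 = 10, v = (5, 0, 10), so v_1 = 5.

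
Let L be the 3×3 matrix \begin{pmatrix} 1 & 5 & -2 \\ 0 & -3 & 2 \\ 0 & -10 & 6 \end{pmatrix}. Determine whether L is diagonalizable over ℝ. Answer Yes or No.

No

Characteristic polynomial: p(r) = r^3 - 4r^2 + 5r - 2 = (r - 2)(r - 1)^2.
r = 1 has algebraic multiplicity 2; rank(L − 1I) = 2, so geometric multiplicity = 1.
Geometric multiplicity < algebraic multiplicity, so L is not diagonalizable.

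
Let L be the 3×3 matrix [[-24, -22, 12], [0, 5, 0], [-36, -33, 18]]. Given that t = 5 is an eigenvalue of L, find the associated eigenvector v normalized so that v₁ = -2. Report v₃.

L − 5I = [[-29, -22, 12], [0, 0, 0], [-36, -33, 13]].
Solving (L − 5I)v = 0 gives the eigenspace spanned by (-2, 1, -3).
With v₁ = -2, v = (-2, 1, -3), so v₃ = -3.

-3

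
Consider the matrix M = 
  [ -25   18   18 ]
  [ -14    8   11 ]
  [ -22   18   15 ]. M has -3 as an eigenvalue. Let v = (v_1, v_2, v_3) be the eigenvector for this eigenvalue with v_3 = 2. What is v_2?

-2

M + 3I = [[-22, 18, 18], [-14, 11, 11], [-22, 18, 18]].
Solving (M + 3I)v = 0 gives the eigenspace spanned by (0, -2, 2).
With v_3 = 2, v = (0, -2, 2), so v_2 = -2.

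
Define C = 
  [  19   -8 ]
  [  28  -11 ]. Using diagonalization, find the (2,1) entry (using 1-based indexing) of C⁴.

7616

Characteristic polynomial: μ^2 - 8μ + 15 = (μ - 5)(μ - 3), so the eigenvalues are 3, 5.
μ=5: eigenvector (4, 7).
μ=3: eigenvector (-1, -2).
P = [[4, -1], [7, -2]], D = diag(5, 3), P⁻¹ = [[2, -1], [7, -4]].
C⁴ = P·diag(625, 81)·P⁻¹ = [[4433, -2176], [7616, -3727]].
The requested entry is 7616.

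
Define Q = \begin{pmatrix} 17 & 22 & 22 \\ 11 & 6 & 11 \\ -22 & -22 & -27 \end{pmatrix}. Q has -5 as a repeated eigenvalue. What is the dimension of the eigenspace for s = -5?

2

Q + 5I = [[22, 22, 22], [11, 11, 11], [-22, -22, -22]].
This matrix has rank 1, so its null space has dimension 3 − 1 = 2.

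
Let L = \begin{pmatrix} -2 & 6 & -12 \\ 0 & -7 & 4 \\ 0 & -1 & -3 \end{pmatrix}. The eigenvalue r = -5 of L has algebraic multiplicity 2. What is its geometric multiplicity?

L + 5I = [[3, 6, -12], [0, -2, 4], [0, -1, 2]].
This matrix has rank 2, so its null space has dimension 3 − 2 = 1.

1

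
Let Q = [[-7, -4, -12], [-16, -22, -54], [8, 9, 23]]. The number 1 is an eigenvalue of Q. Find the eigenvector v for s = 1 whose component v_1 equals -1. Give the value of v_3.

Q − 1I = [[-8, -4, -12], [-16, -23, -54], [8, 9, 22]].
Solving (Q − 1I)v = 0 gives the eigenspace spanned by (-1, -4, 2).
With v_1 = -1, v = (-1, -4, 2), so v_3 = 2.

2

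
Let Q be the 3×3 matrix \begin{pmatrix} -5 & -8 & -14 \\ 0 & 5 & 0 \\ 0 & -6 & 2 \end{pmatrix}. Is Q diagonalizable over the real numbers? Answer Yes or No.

Characteristic polynomial: p(r) = r^3 - 2r^2 - 25r + 50 = (r - 5)(r - 2)(r + 5).
All 3 eigenvalues are distinct, so Q is diagonalizable.

Yes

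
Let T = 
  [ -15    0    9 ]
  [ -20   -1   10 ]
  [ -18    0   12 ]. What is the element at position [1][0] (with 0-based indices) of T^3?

-860

Characteristic polynomial: λ^3 + 4λ^2 - 15λ - 18 = (λ - 3)(λ + 1)(λ + 6), so the eigenvalues are -6, -1, 3.
λ=3: eigenvector (1, 0, 2).
λ=-1: eigenvector (0, 1, 0).
λ=-6: eigenvector (-1, -2, -1).
P = [[1, 0, -1], [0, 1, -2], [2, 0, -1]], D = diag(3, -1, -6), P⁻¹ = [[-1, 0, 1], [-4, 1, 2], [-2, 0, 1]].
T³ = P·diag(27, -1, -216)·P⁻¹ = [[-459, 0, 243], [-860, -1, 430], [-486, 0, 270]].
The requested entry is -860.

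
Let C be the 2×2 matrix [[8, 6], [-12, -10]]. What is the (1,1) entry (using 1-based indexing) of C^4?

-224

Characteristic polynomial: s^2 + 2s - 8 = (s - 2)(s + 4), so the eigenvalues are -4, 2.
s=-4: eigenvector (-1, 2).
s=2: eigenvector (-1, 1).
P = [[-1, -1], [2, 1]], D = diag(-4, 2), P⁻¹ = [[1, 1], [-2, -1]].
C⁴ = P·diag(256, 16)·P⁻¹ = [[-224, -240], [480, 496]].
The requested entry is -224.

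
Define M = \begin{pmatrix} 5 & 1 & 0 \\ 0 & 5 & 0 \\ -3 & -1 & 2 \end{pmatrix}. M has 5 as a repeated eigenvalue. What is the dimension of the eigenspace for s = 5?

M − 5I = [[0, 1, 0], [0, 0, 0], [-3, -1, -3]].
This matrix has rank 2, so its null space has dimension 3 − 2 = 1.

1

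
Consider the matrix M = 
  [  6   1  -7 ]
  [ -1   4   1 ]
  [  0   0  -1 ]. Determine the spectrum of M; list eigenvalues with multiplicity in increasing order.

-1, 5, 5

Characteristic polynomial: p(μ) = μ^3 - 9μ^2 + 15μ + 25 = (μ - 5)^2(μ + 1).
Roots (with multiplicity): -1, 5, 5.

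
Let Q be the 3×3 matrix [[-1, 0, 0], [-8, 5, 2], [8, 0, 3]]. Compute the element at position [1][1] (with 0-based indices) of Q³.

Characteristic polynomial: t^3 - 7t^2 + 7t + 15 = (t - 5)(t - 3)(t + 1), so the eigenvalues are -1, 3, 5.
t=-1: eigenvector (1, 2, -2).
t=5: eigenvector (0, 1, 0).
t=3: eigenvector (0, -1, 1).
P = [[1, 0, 0], [2, 1, -1], [-2, 0, 1]], D = diag(-1, 5, 3), P⁻¹ = [[1, 0, 0], [0, 1, 1], [2, 0, 1]].
Q³ = P·diag(-1, 125, 27)·P⁻¹ = [[-1, 0, 0], [-56, 125, 98], [56, 0, 27]].
The requested entry is 125.

125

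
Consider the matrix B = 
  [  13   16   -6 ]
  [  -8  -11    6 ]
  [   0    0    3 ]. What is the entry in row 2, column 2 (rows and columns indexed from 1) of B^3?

Characteristic polynomial: t^3 - 5t^2 - 9t + 45 = (t - 5)(t - 3)(t + 3), so the eigenvalues are -3, 3, 5.
t=5: eigenvector (2, -1, 0).
t=-3: eigenvector (1, -1, 0).
t=3: eigenvector (-1, 1, 1).
P = [[2, 1, -1], [-1, -1, 1], [0, 0, 1]], D = diag(5, -3, 3), P⁻¹ = [[1, 1, 0], [-1, -2, 1], [0, 0, 1]].
B³ = P·diag(125, -27, 27)·P⁻¹ = [[277, 304, -54], [-152, -179, 54], [0, 0, 27]].
The requested entry is -179.

-179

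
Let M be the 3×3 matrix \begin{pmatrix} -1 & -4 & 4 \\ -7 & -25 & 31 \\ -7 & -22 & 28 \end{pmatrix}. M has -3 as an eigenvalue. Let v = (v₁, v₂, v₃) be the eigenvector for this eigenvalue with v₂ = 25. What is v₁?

M + 3I = [[2, -4, 4], [-7, -22, 31], [-7, -22, 31]].
Solving (M + 3I)v = 0 gives the eigenspace spanned by (10, 25, 20).
With v₂ = 25, v = (10, 25, 20), so v₁ = 10.

10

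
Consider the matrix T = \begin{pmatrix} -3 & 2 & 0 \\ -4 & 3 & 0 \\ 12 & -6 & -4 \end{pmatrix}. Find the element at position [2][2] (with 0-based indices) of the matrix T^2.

Characteristic polynomial: μ^3 + 4μ^2 - μ - 4 = (μ - 1)(μ + 1)(μ + 4), so the eigenvalues are -4, -1, 1.
μ=-4: eigenvector (0, 0, 1).
μ=-1: eigenvector (-1, -1, -2).
μ=1: eigenvector (1, 2, 0).
P = [[0, -1, 1], [0, -1, 2], [1, -2, 0]], D = diag(-4, -1, 1), P⁻¹ = [[-4, 2, 1], [-2, 1, 0], [-1, 1, 0]].
T² = P·diag(16, 1, 1)·P⁻¹ = [[1, 0, 0], [0, 1, 0], [-60, 30, 16]].
The requested entry is 16.

16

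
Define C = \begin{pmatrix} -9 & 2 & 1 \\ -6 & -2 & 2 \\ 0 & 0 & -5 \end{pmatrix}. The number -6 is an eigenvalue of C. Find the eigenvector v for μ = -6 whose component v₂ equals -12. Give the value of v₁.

-8

C + 6I = [[-3, 2, 1], [-6, 4, 2], [0, 0, 1]].
Solving (C + 6I)v = 0 gives the eigenspace spanned by (-8, -12, 0).
With v₂ = -12, v = (-8, -12, 0), so v₁ = -8.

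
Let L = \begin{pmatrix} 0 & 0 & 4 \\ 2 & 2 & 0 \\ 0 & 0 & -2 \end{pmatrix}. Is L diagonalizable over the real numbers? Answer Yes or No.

Characteristic polynomial: p(t) = t^3 - 4t = t(t - 2)(t + 2).
All 3 eigenvalues are distinct, so L is diagonalizable.

Yes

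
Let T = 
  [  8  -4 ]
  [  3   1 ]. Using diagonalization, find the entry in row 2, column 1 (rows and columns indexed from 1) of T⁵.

6303

Characteristic polynomial: λ^2 - 9λ + 20 = (λ - 5)(λ - 4), so the eigenvalues are 4, 5.
λ=5: eigenvector (4, 3).
λ=4: eigenvector (1, 1).
P = [[4, 1], [3, 1]], D = diag(5, 4), P⁻¹ = [[1, -1], [-3, 4]].
T⁵ = P·diag(3125, 1024)·P⁻¹ = [[9428, -8404], [6303, -5279]].
The requested entry is 6303.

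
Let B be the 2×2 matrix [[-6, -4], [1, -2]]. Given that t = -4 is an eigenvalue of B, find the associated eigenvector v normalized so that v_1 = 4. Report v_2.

-2

B + 4I = [[-2, -4], [1, 2]].
Solving (B + 4I)v = 0 gives the eigenspace spanned by (4, -2).
With v_1 = 4, v = (4, -2), so v_2 = -2.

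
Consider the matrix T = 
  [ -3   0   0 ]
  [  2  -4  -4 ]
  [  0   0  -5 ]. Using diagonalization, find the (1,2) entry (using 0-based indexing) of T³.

-244

Characteristic polynomial: s^3 + 12s^2 + 47s + 60 = (s + 3)(s + 4)(s + 5), so the eigenvalues are -5, -4, -3.
s=-3: eigenvector (1, 2, 0).
s=-4: eigenvector (0, 1, 0).
s=-5: eigenvector (0, 4, 1).
P = [[1, 0, 0], [2, 1, 4], [0, 0, 1]], D = diag(-3, -4, -5), P⁻¹ = [[1, 0, 0], [-2, 1, -4], [0, 0, 1]].
T³ = P·diag(-27, -64, -125)·P⁻¹ = [[-27, 0, 0], [74, -64, -244], [0, 0, -125]].
The requested entry is -244.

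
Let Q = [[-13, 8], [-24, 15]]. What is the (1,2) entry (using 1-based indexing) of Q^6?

1456

Characteristic polynomial: r^2 - 2r - 3 = (r - 3)(r + 1), so the eigenvalues are -1, 3.
r=3: eigenvector (1, 2).
r=-1: eigenvector (-2, -3).
P = [[1, -2], [2, -3]], D = diag(3, -1), P⁻¹ = [[-3, 2], [-2, 1]].
Q⁶ = P·diag(729, 1)·P⁻¹ = [[-2183, 1456], [-4368, 2913]].
The requested entry is 1456.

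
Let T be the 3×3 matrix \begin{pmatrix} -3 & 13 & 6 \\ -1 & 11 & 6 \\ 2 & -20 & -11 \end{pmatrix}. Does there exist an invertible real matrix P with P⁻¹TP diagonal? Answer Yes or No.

No

Characteristic polynomial: p(r) = r^3 + 3r^2 - 4 = (r - 1)(r + 2)^2.
r = -2 has algebraic multiplicity 2; rank(T + 2I) = 2, so geometric multiplicity = 1.
Geometric multiplicity < algebraic multiplicity, so T is not diagonalizable.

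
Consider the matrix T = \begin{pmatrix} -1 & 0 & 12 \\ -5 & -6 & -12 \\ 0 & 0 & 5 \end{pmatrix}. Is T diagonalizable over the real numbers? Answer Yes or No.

Yes

Characteristic polynomial: p(r) = r^3 + 2r^2 - 29r - 30 = (r - 5)(r + 1)(r + 6).
All 3 eigenvalues are distinct, so T is diagonalizable.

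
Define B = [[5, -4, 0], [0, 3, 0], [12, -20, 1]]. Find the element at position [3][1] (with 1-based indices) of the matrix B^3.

Characteristic polynomial: t^3 - 9t^2 + 23t - 15 = (t - 5)(t - 3)(t - 1), so the eigenvalues are 1, 3, 5.
t=5: eigenvector (1, 0, 3).
t=1: eigenvector (0, 0, 1).
t=3: eigenvector (2, 1, 2).
P = [[1, 0, 2], [0, 0, 1], [3, 1, 2]], D = diag(5, 1, 3), P⁻¹ = [[1, -2, 0], [-3, 4, 1], [0, 1, 0]].
B³ = P·diag(125, 1, 27)·P⁻¹ = [[125, -196, 0], [0, 27, 0], [372, -692, 1]].
The requested entry is 372.

372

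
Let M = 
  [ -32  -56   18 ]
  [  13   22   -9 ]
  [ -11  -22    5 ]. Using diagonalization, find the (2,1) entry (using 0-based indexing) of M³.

Characteristic polynomial: s^3 + 5s^2 - 26s - 120 = (s - 5)(s + 4)(s + 6), so the eigenvalues are -6, -4, 5.
s=-6: eigenvector (5, -2, 1).
s=-4: eigenvector (-2, 1, 0).
s=5: eigenvector (2, -1, 1).
P = [[5, -2, 2], [-2, 1, -1], [1, 0, 1]], D = diag(-6, -4, 5), P⁻¹ = [[1, 2, 0], [1, 3, 1], [-1, -2, 1]].
M³ = P·diag(-216, -64, 125)·P⁻¹ = [[-1202, -2276, 378], [493, 922, -189], [-341, -682, 125]].
The requested entry is -682.

-682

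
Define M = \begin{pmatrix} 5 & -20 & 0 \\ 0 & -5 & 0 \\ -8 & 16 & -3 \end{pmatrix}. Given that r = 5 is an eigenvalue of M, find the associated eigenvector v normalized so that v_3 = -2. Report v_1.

2

M − 5I = [[0, -20, 0], [0, -10, 0], [-8, 16, -8]].
Solving (M − 5I)v = 0 gives the eigenspace spanned by (2, 0, -2).
With v_3 = -2, v = (2, 0, -2), so v_1 = 2.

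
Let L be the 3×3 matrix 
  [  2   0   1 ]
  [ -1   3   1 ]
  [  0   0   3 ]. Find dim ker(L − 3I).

L − 3I = [[-1, 0, 1], [-1, 0, 1], [0, 0, 0]].
This matrix has rank 1, so its null space has dimension 3 − 1 = 2.

2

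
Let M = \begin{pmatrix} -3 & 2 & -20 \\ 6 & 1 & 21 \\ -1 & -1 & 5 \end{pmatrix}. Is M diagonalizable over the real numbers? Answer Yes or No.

No

Characteristic polynomial: p(μ) = μ^3 - 3μ^2 - 24μ + 80 = (μ - 4)^2(μ + 5).
μ = 4 has algebraic multiplicity 2; rank(M − 4I) = 2, so geometric multiplicity = 1.
Geometric multiplicity < algebraic multiplicity, so M is not diagonalizable.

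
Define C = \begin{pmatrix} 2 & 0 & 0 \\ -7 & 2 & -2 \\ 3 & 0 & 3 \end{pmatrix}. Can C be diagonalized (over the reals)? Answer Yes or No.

Characteristic polynomial: p(t) = t^3 - 7t^2 + 16t - 12 = (t - 3)(t - 2)^2.
t = 2 has algebraic multiplicity 2; rank(C − 2I) = 2, so geometric multiplicity = 1.
Geometric multiplicity < algebraic multiplicity, so C is not diagonalizable.

No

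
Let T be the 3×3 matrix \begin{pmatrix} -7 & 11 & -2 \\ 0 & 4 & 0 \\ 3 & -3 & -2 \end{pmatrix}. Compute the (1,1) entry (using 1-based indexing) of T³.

-247

Characteristic polynomial: λ^3 + 5λ^2 - 16λ - 80 = (λ - 4)(λ + 4)(λ + 5), so the eigenvalues are -5, -4, 4.
λ=-5: eigenvector (1, 0, -1).
λ=4: eigenvector (1, 1, 0).
λ=-4: eigenvector (-2, 0, 3).
P = [[1, 1, -2], [0, 1, 0], [-1, 0, 3]], D = diag(-5, 4, -4), P⁻¹ = [[3, -3, 2], [0, 1, 0], [1, -1, 1]].
T³ = P·diag(-125, 64, -64)·P⁻¹ = [[-247, 311, -122], [0, 64, 0], [183, -183, 58]].
The requested entry is -247.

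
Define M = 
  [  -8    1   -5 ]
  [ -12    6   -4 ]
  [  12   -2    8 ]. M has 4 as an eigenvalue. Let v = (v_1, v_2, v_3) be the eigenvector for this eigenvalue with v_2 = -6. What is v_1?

M − 4I = [[-12, 1, -5], [-12, 2, -4], [12, -2, 4]].
Solving (M − 4I)v = 0 gives the eigenspace spanned by (-3, -6, 6).
With v_2 = -6, v = (-3, -6, 6), so v_1 = -3.

-3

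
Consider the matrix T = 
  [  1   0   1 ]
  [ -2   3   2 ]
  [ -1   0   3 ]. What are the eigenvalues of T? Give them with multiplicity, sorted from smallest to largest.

Characteristic polynomial: p(s) = s^3 - 7s^2 + 16s - 12 = (s - 3)(s - 2)^2.
Roots (with multiplicity): 2, 2, 3.

2, 2, 3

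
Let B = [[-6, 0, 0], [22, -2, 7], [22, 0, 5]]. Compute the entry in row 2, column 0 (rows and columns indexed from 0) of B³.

Characteristic polynomial: μ^3 + 3μ^2 - 28μ - 60 = (μ - 5)(μ + 2)(μ + 6), so the eigenvalues are -6, -2, 5.
μ=-6: eigenvector (1, -2, -2).
μ=-2: eigenvector (0, 1, 0).
μ=5: eigenvector (0, 1, 1).
P = [[1, 0, 0], [-2, 1, 1], [-2, 0, 1]], D = diag(-6, -2, 5), P⁻¹ = [[1, 0, 0], [0, 1, -1], [2, 0, 1]].
B³ = P·diag(-216, -8, 125)·P⁻¹ = [[-216, 0, 0], [682, -8, 133], [682, 0, 125]].
The requested entry is 682.

682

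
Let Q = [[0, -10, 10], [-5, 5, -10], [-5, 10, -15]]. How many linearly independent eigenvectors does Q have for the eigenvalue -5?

2

Q + 5I = [[5, -10, 10], [-5, 10, -10], [-5, 10, -10]].
This matrix has rank 1, so its null space has dimension 3 − 1 = 2.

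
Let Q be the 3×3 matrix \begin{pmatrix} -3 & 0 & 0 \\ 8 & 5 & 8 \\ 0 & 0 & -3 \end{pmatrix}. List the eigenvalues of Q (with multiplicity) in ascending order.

-3, -3, 5

Characteristic polynomial: p(t) = t^3 + t^2 - 21t - 45 = (t - 5)(t + 3)^2.
Roots (with multiplicity): -3, -3, 5.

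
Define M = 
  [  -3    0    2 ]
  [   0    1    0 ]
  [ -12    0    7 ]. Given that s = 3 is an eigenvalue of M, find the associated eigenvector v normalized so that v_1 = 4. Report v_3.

12

M − 3I = [[-6, 0, 2], [0, -2, 0], [-12, 0, 4]].
Solving (M − 3I)v = 0 gives the eigenspace spanned by (4, 0, 12).
With v_1 = 4, v = (4, 0, 12), so v_3 = 12.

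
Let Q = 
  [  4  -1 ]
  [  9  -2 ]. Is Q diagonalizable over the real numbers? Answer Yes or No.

Characteristic polynomial: p(r) = r^2 - 2r + 1 = (r - 1)^2.
r = 1 has algebraic multiplicity 2; rank(Q − 1I) = 1, so geometric multiplicity = 1.
Geometric multiplicity < algebraic multiplicity, so Q is not diagonalizable.

No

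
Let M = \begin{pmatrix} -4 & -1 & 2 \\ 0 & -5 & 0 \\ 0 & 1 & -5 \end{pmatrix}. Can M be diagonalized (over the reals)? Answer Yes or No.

Characteristic polynomial: p(t) = t^3 + 14t^2 + 65t + 100 = (t + 4)(t + 5)^2.
t = -5 has algebraic multiplicity 2; rank(M + 5I) = 2, so geometric multiplicity = 1.
Geometric multiplicity < algebraic multiplicity, so M is not diagonalizable.

No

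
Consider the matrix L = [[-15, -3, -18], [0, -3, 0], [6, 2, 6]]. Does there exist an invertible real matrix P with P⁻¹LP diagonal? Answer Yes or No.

Characteristic polynomial: p(λ) = λ^3 + 12λ^2 + 45λ + 54 = (λ + 3)^2(λ + 6).
λ = -3 has algebraic multiplicity 2; rank(L + 3I) = 2, so geometric multiplicity = 1.
Geometric multiplicity < algebraic multiplicity, so L is not diagonalizable.

No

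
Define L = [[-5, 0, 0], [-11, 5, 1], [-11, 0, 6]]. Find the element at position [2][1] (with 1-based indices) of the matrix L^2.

Characteristic polynomial: s^3 - 6s^2 - 25s + 150 = (s - 6)(s - 5)(s + 5), so the eigenvalues are -5, 5, 6.
s=-5: eigenvector (1, 1, 1).
s=5: eigenvector (0, 1, 0).
s=6: eigenvector (0, 1, 1).
P = [[1, 0, 0], [1, 1, 1], [1, 0, 1]], D = diag(-5, 5, 6), P⁻¹ = [[1, 0, 0], [0, 1, -1], [-1, 0, 1]].
L² = P·diag(25, 25, 36)·P⁻¹ = [[25, 0, 0], [-11, 25, 11], [-11, 0, 36]].
The requested entry is -11.

-11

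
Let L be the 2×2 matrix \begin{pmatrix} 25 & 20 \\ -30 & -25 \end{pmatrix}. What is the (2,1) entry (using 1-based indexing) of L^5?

Characteristic polynomial: s^2 - 25 = (s - 5)(s + 5), so the eigenvalues are -5, 5.
s=-5: eigenvector (-2, 3).
s=5: eigenvector (-1, 1).
P = [[-2, -1], [3, 1]], D = diag(-5, 5), P⁻¹ = [[1, 1], [-3, -2]].
L⁵ = P·diag(-3125, 3125)·P⁻¹ = [[15625, 12500], [-18750, -15625]].
The requested entry is -18750.

-18750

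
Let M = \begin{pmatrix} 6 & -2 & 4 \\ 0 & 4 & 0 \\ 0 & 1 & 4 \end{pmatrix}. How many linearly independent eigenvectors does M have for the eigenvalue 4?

M − 4I = [[2, -2, 4], [0, 0, 0], [0, 1, 0]].
This matrix has rank 2, so its null space has dimension 3 − 2 = 1.

1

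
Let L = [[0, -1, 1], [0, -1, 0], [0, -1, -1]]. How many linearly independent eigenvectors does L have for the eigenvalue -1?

L + 1I = [[1, -1, 1], [0, 0, 0], [0, -1, 0]].
This matrix has rank 2, so its null space has dimension 3 − 2 = 1.

1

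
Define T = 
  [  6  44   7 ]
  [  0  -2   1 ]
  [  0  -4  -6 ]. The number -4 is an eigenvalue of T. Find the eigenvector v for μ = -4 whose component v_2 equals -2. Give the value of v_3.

4

T + 4I = [[10, 44, 7], [0, 2, 1], [0, -4, -2]].
Solving (T + 4I)v = 0 gives the eigenspace spanned by (6, -2, 4).
With v_2 = -2, v = (6, -2, 4), so v_3 = 4.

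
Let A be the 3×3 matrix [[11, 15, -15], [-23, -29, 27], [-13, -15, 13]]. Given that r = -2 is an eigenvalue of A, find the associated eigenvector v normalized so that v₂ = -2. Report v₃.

-2

A + 2I = [[13, 15, -15], [-23, -27, 27], [-13, -15, 15]].
Solving (A + 2I)v = 0 gives the eigenspace spanned by (0, -2, -2).
With v₂ = -2, v = (0, -2, -2), so v₃ = -2.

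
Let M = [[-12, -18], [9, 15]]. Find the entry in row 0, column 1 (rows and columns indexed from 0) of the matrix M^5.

-16038

Characteristic polynomial: t^2 - 3t - 18 = (t - 6)(t + 3), so the eigenvalues are -3, 6.
t=6: eigenvector (-1, 1).
t=-3: eigenvector (2, -1).
P = [[-1, 2], [1, -1]], D = diag(6, -3), P⁻¹ = [[1, 2], [1, 1]].
M⁵ = P·diag(7776, -243)·P⁻¹ = [[-8262, -16038], [8019, 15795]].
The requested entry is -16038.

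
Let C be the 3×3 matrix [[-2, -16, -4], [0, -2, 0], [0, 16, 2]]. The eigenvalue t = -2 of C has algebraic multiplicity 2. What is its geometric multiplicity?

C + 2I = [[0, -16, -4], [0, 0, 0], [0, 16, 4]].
This matrix has rank 1, so its null space has dimension 3 − 1 = 2.

2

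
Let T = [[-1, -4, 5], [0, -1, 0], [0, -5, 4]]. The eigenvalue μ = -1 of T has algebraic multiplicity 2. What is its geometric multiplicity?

T + 1I = [[0, -4, 5], [0, 0, 0], [0, -5, 5]].
This matrix has rank 2, so its null space has dimension 3 − 2 = 1.

1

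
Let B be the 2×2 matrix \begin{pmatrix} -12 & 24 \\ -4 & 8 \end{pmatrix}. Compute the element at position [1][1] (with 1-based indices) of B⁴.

768

Characteristic polynomial: λ^2 + 4λ = λ(λ + 4), so the eigenvalues are -4, 0.
λ=0: eigenvector (2, 1).
λ=-4: eigenvector (3, 1).
P = [[2, 3], [1, 1]], D = diag(0, -4), P⁻¹ = [[-1, 3], [1, -2]].
B⁴ = P·diag(0, 256)·P⁻¹ = [[768, -1536], [256, -512]].
The requested entry is 768.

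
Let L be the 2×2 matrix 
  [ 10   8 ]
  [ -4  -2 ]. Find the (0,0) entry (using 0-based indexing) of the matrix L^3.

424

Characteristic polynomial: s^2 - 8s + 12 = (s - 6)(s - 2), so the eigenvalues are 2, 6.
s=6: eigenvector (2, -1).
s=2: eigenvector (-1, 1).
P = [[2, -1], [-1, 1]], D = diag(6, 2), P⁻¹ = [[1, 1], [1, 2]].
L³ = P·diag(216, 8)·P⁻¹ = [[424, 416], [-208, -200]].
The requested entry is 424.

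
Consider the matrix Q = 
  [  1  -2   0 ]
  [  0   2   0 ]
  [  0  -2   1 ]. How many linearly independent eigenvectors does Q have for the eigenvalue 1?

2

Q − 1I = [[0, -2, 0], [0, 1, 0], [0, -2, 0]].
This matrix has rank 1, so its null space has dimension 3 − 1 = 2.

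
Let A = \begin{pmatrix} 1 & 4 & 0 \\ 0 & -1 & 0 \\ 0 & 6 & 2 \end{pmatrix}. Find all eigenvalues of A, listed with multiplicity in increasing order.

-1, 1, 2

Characteristic polynomial: p(μ) = μ^3 - 2μ^2 - μ + 2 = (μ - 2)(μ - 1)(μ + 1).
Roots (with multiplicity): -1, 1, 2.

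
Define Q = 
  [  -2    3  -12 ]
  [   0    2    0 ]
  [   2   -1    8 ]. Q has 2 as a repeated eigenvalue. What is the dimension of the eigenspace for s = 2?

1

Q − 2I = [[-4, 3, -12], [0, 0, 0], [2, -1, 6]].
This matrix has rank 2, so its null space has dimension 3 − 2 = 1.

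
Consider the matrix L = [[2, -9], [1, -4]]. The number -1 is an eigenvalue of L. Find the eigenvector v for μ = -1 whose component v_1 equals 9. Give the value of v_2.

L + 1I = [[3, -9], [1, -3]].
Solving (L + 1I)v = 0 gives the eigenspace spanned by (9, 3).
With v_1 = 9, v = (9, 3), so v_2 = 3.

3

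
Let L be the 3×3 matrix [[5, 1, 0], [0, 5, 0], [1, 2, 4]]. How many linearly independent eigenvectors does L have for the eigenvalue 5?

1

L − 5I = [[0, 1, 0], [0, 0, 0], [1, 2, -1]].
This matrix has rank 2, so its null space has dimension 3 − 2 = 1.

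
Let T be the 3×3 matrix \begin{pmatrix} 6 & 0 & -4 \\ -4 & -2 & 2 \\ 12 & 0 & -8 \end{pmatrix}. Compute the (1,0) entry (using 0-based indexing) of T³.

Characteristic polynomial: μ^3 + 4μ^2 + 4μ = μ(μ + 2)^2, so the eigenvalues are -2, -2, 0.
μ=-2: eigenvector (1, 0, 2).
μ=-2: eigenvector (0, 1, 0).
μ=0: eigenvector (-2, 1, -3).
P = [[1, 0, -2], [0, 1, 1], [2, 0, -3]], D = diag(-2, -2, 0), P⁻¹ = [[-3, 0, 2], [2, 1, -1], [-2, 0, 1]].
T³ = P·diag(-8, -8, 0)·P⁻¹ = [[24, 0, -16], [-16, -8, 8], [48, 0, -32]].
The requested entry is -16.

-16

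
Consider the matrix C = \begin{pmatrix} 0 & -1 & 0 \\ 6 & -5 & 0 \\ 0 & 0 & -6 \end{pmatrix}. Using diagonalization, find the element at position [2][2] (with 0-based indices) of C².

Characteristic polynomial: μ^3 + 11μ^2 + 36μ + 36 = (μ + 2)(μ + 3)(μ + 6), so the eigenvalues are -6, -3, -2.
μ=-2: eigenvector (1, 2, 0).
μ=-3: eigenvector (1, 3, 0).
μ=-6: eigenvector (0, 0, 1).
P = [[1, 1, 0], [2, 3, 0], [0, 0, 1]], D = diag(-2, -3, -6), P⁻¹ = [[3, -1, 0], [-2, 1, 0], [0, 0, 1]].
C² = P·diag(4, 9, 36)·P⁻¹ = [[-6, 5, 0], [-30, 19, 0], [0, 0, 36]].
The requested entry is 36.

36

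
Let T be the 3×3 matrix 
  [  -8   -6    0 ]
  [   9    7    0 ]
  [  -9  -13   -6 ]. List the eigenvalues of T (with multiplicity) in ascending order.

Characteristic polynomial: p(r) = r^3 + 7r^2 + 4r - 12 = (r - 1)(r + 2)(r + 6).
Roots (with multiplicity): -6, -2, 1.

-6, -2, 1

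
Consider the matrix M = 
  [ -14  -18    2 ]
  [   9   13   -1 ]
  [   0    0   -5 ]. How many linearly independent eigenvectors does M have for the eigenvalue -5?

1

M + 5I = [[-9, -18, 2], [9, 18, -1], [0, 0, 0]].
This matrix has rank 2, so its null space has dimension 3 − 2 = 1.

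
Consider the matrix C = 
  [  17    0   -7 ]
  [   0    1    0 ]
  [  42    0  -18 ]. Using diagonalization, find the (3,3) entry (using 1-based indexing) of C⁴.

606

Characteristic polynomial: μ^3 - 13μ + 12 = (μ - 3)(μ - 1)(μ + 4), so the eigenvalues are -4, 1, 3.
μ=1: eigenvector (0, 1, 0).
μ=3: eigenvector (1, 0, 2).
μ=-4: eigenvector (1, 0, 3).
P = [[0, 1, 1], [1, 0, 0], [0, 2, 3]], D = diag(1, 3, -4), P⁻¹ = [[0, 1, 0], [3, 0, -1], [-2, 0, 1]].
C⁴ = P·diag(1, 81, 256)·P⁻¹ = [[-269, 0, 175], [0, 1, 0], [-1050, 0, 606]].
The requested entry is 606.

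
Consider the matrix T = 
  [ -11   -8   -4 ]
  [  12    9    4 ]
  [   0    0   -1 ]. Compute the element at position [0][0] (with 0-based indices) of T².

Characteristic polynomial: μ^3 + 3μ^2 - μ - 3 = (μ - 1)(μ + 1)(μ + 3), so the eigenvalues are -3, -1, 1.
μ=-3: eigenvector (1, -1, 0).
μ=1: eigenvector (-2, 3, 0).
μ=-1: eigenvector (-2, 2, 1).
P = [[1, -2, -2], [-1, 3, 2], [0, 0, 1]], D = diag(-3, 1, -1), P⁻¹ = [[3, 2, 2], [1, 1, 0], [0, 0, 1]].
T² = P·diag(9, 1, 1)·P⁻¹ = [[25, 16, 16], [-24, -15, -16], [0, 0, 1]].
The requested entry is 25.

25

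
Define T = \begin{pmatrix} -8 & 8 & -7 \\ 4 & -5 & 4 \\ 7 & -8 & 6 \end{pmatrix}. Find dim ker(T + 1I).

1

T + 1I = [[-7, 8, -7], [4, -4, 4], [7, -8, 7]].
This matrix has rank 2, so its null space has dimension 3 − 2 = 1.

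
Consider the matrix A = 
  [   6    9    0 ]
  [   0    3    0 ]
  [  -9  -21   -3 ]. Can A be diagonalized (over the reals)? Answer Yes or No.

Yes

Characteristic polynomial: p(μ) = μ^3 - 6μ^2 - 9μ + 54 = (μ - 6)(μ - 3)(μ + 3).
All 3 eigenvalues are distinct, so A is diagonalizable.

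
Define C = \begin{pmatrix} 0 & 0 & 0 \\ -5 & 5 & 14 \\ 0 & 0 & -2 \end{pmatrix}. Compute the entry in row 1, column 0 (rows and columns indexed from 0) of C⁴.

Characteristic polynomial: t^3 - 3t^2 - 10t = t(t - 5)(t + 2), so the eigenvalues are -2, 0, 5.
t=0: eigenvector (1, 1, 0).
t=5: eigenvector (0, 1, 0).
t=-2: eigenvector (0, -2, 1).
P = [[1, 0, 0], [1, 1, -2], [0, 0, 1]], D = diag(0, 5, -2), P⁻¹ = [[1, 0, 0], [-1, 1, 2], [0, 0, 1]].
C⁴ = P·diag(0, 625, 16)·P⁻¹ = [[0, 0, 0], [-625, 625, 1218], [0, 0, 16]].
The requested entry is -625.

-625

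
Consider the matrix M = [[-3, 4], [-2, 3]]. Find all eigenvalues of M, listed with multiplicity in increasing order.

Characteristic polynomial: p(t) = t^2 - 1 = (t - 1)(t + 1).
Roots (with multiplicity): -1, 1.

-1, 1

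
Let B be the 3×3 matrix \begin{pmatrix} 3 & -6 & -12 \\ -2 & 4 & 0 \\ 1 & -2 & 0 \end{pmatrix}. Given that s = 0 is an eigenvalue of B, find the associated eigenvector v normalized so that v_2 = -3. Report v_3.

0

B = [[3, -6, -12], [-2, 4, 0], [1, -2, 0]].
Solving (B)v = 0 gives the eigenspace spanned by (-6, -3, 0).
With v_2 = -3, v = (-6, -3, 0), so v_3 = 0.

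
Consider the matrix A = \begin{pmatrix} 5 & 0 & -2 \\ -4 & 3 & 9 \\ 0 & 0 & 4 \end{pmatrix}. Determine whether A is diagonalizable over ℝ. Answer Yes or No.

Characteristic polynomial: p(t) = t^3 - 12t^2 + 47t - 60 = (t - 5)(t - 4)(t - 3).
All 3 eigenvalues are distinct, so A is diagonalizable.

Yes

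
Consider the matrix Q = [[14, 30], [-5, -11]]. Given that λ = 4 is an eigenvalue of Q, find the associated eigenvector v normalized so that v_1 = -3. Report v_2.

1

Q − 4I = [[10, 30], [-5, -15]].
Solving (Q − 4I)v = 0 gives the eigenspace spanned by (-3, 1).
With v_1 = -3, v = (-3, 1), so v_2 = 1.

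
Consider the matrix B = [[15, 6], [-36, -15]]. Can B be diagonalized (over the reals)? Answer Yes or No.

Yes

Characteristic polynomial: p(r) = r^2 - 9 = (r - 3)(r + 3).
All 2 eigenvalues are distinct, so B is diagonalizable.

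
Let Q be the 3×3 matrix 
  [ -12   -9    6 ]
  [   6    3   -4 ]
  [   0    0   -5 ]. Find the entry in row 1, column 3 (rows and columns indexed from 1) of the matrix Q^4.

Characteristic polynomial: s^3 + 14s^2 + 63s + 90 = (s + 3)(s + 5)(s + 6), so the eigenvalues are -6, -5, -3.
s=-6: eigenvector (3, -2, 0).
s=-5: eigenvector (6, -4, 1).
s=-3: eigenvector (-1, 1, 0).
P = [[3, 6, -1], [-2, -4, 1], [0, 1, 0]], D = diag(-6, -5, -3), P⁻¹ = [[1, 1, -2], [0, 0, 1], [2, 3, 0]].
Q⁴ = P·diag(1296, 625, 81)·P⁻¹ = [[3726, 3645, -4026], [-2430, -2349, 2684], [0, 0, 625]].
The requested entry is -4026.

-4026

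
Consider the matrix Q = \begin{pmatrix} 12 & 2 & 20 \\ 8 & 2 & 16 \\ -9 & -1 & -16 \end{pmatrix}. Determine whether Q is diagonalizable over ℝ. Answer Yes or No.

Characteristic polynomial: p(s) = s^3 + 2s^2 - 20s + 24 = (s - 2)^2(s + 6).
s = 2 has algebraic multiplicity 2; rank(Q − 2I) = 2, so geometric multiplicity = 1.
Geometric multiplicity < algebraic multiplicity, so Q is not diagonalizable.

No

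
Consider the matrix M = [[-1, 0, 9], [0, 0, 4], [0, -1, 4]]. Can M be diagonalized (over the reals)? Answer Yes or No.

No

Characteristic polynomial: p(s) = s^3 - 3s^2 + 4 = (s - 2)^2(s + 1).
s = 2 has algebraic multiplicity 2; rank(M − 2I) = 2, so geometric multiplicity = 1.
Geometric multiplicity < algebraic multiplicity, so M is not diagonalizable.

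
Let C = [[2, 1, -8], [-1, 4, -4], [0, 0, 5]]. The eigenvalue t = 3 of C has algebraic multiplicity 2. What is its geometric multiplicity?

C − 3I = [[-1, 1, -8], [-1, 1, -4], [0, 0, 2]].
This matrix has rank 2, so its null space has dimension 3 − 2 = 1.

1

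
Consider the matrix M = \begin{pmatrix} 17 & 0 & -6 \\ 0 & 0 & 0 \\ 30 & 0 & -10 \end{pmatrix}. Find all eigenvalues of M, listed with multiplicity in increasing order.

Characteristic polynomial: p(s) = s^3 - 7s^2 + 10s = s(s - 5)(s - 2).
Roots (with multiplicity): 0, 2, 5.

0, 2, 5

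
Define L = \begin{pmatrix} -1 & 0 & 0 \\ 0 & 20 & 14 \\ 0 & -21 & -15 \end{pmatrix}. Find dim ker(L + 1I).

L + 1I = [[0, 0, 0], [0, 21, 14], [0, -21, -14]].
This matrix has rank 1, so its null space has dimension 3 − 1 = 2.

2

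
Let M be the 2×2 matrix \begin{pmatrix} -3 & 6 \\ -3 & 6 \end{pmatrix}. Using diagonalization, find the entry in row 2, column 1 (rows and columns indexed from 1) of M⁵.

-243

Characteristic polynomial: s^2 - 3s = s(s - 3), so the eigenvalues are 0, 3.
s=0: eigenvector (2, 1).
s=3: eigenvector (1, 1).
P = [[2, 1], [1, 1]], D = diag(0, 3), P⁻¹ = [[1, -1], [-1, 2]].
M⁵ = P·diag(0, 243)·P⁻¹ = [[-243, 486], [-243, 486]].
The requested entry is -243.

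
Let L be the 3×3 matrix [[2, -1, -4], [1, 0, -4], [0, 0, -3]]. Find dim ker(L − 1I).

L − 1I = [[1, -1, -4], [1, -1, -4], [0, 0, -4]].
This matrix has rank 2, so its null space has dimension 3 − 2 = 1.

1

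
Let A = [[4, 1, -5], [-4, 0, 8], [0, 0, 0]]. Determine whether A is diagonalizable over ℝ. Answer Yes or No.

Characteristic polynomial: p(μ) = μ^3 - 4μ^2 + 4μ = μ(μ - 2)^2.
μ = 2 has algebraic multiplicity 2; rank(A − 2I) = 2, so geometric multiplicity = 1.
Geometric multiplicity < algebraic multiplicity, so A is not diagonalizable.

No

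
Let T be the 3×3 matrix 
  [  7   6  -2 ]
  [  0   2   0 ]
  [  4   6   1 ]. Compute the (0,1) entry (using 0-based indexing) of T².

Characteristic polynomial: r^3 - 10r^2 + 31r - 30 = (r - 5)(r - 3)(r - 2), so the eigenvalues are 2, 3, 5.
r=5: eigenvector (-1, 0, -1).
r=2: eigenvector (-2, 1, -2).
r=3: eigenvector (1, 0, 2).
P = [[-1, -2, 1], [0, 1, 0], [-1, -2, 2]], D = diag(5, 2, 3), P⁻¹ = [[-2, -2, 1], [0, 1, 0], [-1, 0, 1]].
T² = P·diag(25, 4, 9)·P⁻¹ = [[41, 42, -16], [0, 4, 0], [32, 42, -7]].
The requested entry is 42.

42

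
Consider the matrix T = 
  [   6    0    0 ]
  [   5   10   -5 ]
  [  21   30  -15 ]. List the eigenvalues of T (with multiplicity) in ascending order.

-5, 0, 6

Characteristic polynomial: p(μ) = μ^3 - μ^2 - 30μ = μ(μ - 6)(μ + 5).
Roots (with multiplicity): -5, 0, 6.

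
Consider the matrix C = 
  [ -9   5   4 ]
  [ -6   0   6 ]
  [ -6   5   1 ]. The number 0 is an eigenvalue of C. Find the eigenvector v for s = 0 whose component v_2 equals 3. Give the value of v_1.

3

C = [[-9, 5, 4], [-6, 0, 6], [-6, 5, 1]].
Solving (C)v = 0 gives the eigenspace spanned by (3, 3, 3).
With v_2 = 3, v = (3, 3, 3), so v_1 = 3.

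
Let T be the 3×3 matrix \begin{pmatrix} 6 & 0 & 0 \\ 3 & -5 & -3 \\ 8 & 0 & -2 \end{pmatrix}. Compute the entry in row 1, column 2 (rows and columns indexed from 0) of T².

21

Characteristic polynomial: λ^3 + λ^2 - 32λ - 60 = (λ - 6)(λ + 2)(λ + 5), so the eigenvalues are -5, -2, 6.
λ=6: eigenvector (1, 0, 1).
λ=-5: eigenvector (0, 1, 0).
λ=-2: eigenvector (0, -1, 1).
P = [[1, 0, 0], [0, 1, -1], [1, 0, 1]], D = diag(6, -5, -2), P⁻¹ = [[1, 0, 0], [-1, 1, 1], [-1, 0, 1]].
T² = P·diag(36, 25, 4)·P⁻¹ = [[36, 0, 0], [-21, 25, 21], [32, 0, 4]].
The requested entry is 21.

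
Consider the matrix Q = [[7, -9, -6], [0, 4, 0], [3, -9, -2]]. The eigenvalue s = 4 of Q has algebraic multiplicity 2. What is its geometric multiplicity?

Q − 4I = [[3, -9, -6], [0, 0, 0], [3, -9, -6]].
This matrix has rank 1, so its null space has dimension 3 − 1 = 2.

2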